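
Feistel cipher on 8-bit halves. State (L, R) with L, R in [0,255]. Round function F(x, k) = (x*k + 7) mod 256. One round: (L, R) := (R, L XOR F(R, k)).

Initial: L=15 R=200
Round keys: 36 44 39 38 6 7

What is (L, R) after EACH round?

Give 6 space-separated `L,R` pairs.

Answer: 200,40 40,47 47,24 24,184 184,79 79,136

Derivation:
Round 1 (k=36): L=200 R=40
Round 2 (k=44): L=40 R=47
Round 3 (k=39): L=47 R=24
Round 4 (k=38): L=24 R=184
Round 5 (k=6): L=184 R=79
Round 6 (k=7): L=79 R=136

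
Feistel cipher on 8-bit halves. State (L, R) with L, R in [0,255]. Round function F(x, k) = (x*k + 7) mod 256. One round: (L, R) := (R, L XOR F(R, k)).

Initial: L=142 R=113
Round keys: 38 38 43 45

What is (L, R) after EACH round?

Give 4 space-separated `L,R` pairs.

Round 1 (k=38): L=113 R=67
Round 2 (k=38): L=67 R=136
Round 3 (k=43): L=136 R=156
Round 4 (k=45): L=156 R=251

Answer: 113,67 67,136 136,156 156,251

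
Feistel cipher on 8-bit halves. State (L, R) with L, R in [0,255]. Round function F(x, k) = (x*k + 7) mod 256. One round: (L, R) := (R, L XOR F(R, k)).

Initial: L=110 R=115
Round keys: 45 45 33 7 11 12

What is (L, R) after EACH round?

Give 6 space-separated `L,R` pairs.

Round 1 (k=45): L=115 R=80
Round 2 (k=45): L=80 R=100
Round 3 (k=33): L=100 R=187
Round 4 (k=7): L=187 R=64
Round 5 (k=11): L=64 R=124
Round 6 (k=12): L=124 R=151

Answer: 115,80 80,100 100,187 187,64 64,124 124,151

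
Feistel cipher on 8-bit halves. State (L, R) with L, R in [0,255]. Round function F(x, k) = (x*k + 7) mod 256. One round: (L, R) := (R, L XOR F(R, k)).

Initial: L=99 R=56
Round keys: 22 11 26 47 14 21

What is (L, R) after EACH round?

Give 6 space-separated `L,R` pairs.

Answer: 56,180 180,251 251,49 49,253 253,236 236,158

Derivation:
Round 1 (k=22): L=56 R=180
Round 2 (k=11): L=180 R=251
Round 3 (k=26): L=251 R=49
Round 4 (k=47): L=49 R=253
Round 5 (k=14): L=253 R=236
Round 6 (k=21): L=236 R=158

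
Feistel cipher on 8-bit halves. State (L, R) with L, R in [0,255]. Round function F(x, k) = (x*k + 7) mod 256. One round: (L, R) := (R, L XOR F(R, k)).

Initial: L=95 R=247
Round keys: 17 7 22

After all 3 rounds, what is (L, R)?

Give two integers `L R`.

Answer: 169 188

Derivation:
Round 1 (k=17): L=247 R=49
Round 2 (k=7): L=49 R=169
Round 3 (k=22): L=169 R=188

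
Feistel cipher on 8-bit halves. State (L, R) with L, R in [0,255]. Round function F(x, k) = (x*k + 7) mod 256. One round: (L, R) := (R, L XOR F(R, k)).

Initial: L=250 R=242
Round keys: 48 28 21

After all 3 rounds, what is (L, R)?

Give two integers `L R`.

Answer: 193 65

Derivation:
Round 1 (k=48): L=242 R=157
Round 2 (k=28): L=157 R=193
Round 3 (k=21): L=193 R=65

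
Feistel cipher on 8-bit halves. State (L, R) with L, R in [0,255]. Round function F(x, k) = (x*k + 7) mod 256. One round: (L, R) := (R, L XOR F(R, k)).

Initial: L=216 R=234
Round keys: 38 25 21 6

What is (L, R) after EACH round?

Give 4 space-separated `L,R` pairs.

Round 1 (k=38): L=234 R=27
Round 2 (k=25): L=27 R=64
Round 3 (k=21): L=64 R=92
Round 4 (k=6): L=92 R=111

Answer: 234,27 27,64 64,92 92,111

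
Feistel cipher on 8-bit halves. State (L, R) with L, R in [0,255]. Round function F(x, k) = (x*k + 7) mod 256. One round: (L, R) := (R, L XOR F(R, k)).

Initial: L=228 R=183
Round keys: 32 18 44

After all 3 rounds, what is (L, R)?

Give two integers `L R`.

Round 1 (k=32): L=183 R=3
Round 2 (k=18): L=3 R=138
Round 3 (k=44): L=138 R=188

Answer: 138 188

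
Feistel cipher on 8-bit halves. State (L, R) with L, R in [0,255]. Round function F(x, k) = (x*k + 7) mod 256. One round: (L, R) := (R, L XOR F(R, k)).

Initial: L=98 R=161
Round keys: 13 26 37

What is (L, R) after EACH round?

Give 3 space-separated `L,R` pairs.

Round 1 (k=13): L=161 R=86
Round 2 (k=26): L=86 R=98
Round 3 (k=37): L=98 R=103

Answer: 161,86 86,98 98,103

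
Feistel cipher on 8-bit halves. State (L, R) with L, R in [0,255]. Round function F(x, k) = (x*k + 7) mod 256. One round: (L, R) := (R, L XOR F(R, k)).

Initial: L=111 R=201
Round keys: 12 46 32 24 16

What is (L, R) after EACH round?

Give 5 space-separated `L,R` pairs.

Round 1 (k=12): L=201 R=28
Round 2 (k=46): L=28 R=198
Round 3 (k=32): L=198 R=219
Round 4 (k=24): L=219 R=73
Round 5 (k=16): L=73 R=76

Answer: 201,28 28,198 198,219 219,73 73,76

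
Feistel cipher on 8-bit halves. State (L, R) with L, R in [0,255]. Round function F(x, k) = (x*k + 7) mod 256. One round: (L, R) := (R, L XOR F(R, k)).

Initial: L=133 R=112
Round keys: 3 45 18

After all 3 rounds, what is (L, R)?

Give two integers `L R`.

Round 1 (k=3): L=112 R=210
Round 2 (k=45): L=210 R=129
Round 3 (k=18): L=129 R=203

Answer: 129 203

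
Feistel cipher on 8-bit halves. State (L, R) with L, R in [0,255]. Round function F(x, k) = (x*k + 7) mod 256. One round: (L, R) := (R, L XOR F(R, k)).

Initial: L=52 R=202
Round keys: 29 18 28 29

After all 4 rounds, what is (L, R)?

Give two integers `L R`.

Round 1 (k=29): L=202 R=221
Round 2 (k=18): L=221 R=91
Round 3 (k=28): L=91 R=38
Round 4 (k=29): L=38 R=14

Answer: 38 14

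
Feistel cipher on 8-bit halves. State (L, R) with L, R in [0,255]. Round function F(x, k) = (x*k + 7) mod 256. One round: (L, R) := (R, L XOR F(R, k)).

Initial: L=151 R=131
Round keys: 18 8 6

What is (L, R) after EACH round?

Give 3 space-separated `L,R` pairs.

Round 1 (k=18): L=131 R=170
Round 2 (k=8): L=170 R=212
Round 3 (k=6): L=212 R=85

Answer: 131,170 170,212 212,85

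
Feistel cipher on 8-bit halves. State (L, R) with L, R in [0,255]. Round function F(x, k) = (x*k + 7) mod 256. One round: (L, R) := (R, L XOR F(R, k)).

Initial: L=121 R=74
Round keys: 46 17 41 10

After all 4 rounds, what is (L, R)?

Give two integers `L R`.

Round 1 (k=46): L=74 R=42
Round 2 (k=17): L=42 R=155
Round 3 (k=41): L=155 R=240
Round 4 (k=10): L=240 R=252

Answer: 240 252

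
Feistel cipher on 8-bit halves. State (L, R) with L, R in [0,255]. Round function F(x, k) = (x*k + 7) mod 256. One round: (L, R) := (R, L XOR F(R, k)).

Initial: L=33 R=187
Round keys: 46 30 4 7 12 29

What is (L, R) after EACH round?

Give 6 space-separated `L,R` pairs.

Round 1 (k=46): L=187 R=128
Round 2 (k=30): L=128 R=188
Round 3 (k=4): L=188 R=119
Round 4 (k=7): L=119 R=244
Round 5 (k=12): L=244 R=0
Round 6 (k=29): L=0 R=243

Answer: 187,128 128,188 188,119 119,244 244,0 0,243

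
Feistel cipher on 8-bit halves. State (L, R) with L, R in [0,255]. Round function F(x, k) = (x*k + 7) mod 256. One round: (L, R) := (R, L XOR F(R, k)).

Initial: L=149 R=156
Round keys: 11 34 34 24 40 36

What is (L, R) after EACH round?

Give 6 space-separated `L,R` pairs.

Round 1 (k=11): L=156 R=46
Round 2 (k=34): L=46 R=191
Round 3 (k=34): L=191 R=75
Round 4 (k=24): L=75 R=176
Round 5 (k=40): L=176 R=204
Round 6 (k=36): L=204 R=7

Answer: 156,46 46,191 191,75 75,176 176,204 204,7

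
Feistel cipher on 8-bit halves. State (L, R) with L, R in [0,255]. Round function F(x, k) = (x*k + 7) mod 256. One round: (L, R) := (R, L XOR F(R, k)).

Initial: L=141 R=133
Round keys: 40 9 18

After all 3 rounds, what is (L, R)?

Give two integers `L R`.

Round 1 (k=40): L=133 R=66
Round 2 (k=9): L=66 R=220
Round 3 (k=18): L=220 R=61

Answer: 220 61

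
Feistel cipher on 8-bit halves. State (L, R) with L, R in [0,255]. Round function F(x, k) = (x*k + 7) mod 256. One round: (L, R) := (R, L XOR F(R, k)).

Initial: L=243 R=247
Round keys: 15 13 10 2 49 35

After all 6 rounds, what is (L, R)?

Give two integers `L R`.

Answer: 59 154

Derivation:
Round 1 (k=15): L=247 R=115
Round 2 (k=13): L=115 R=41
Round 3 (k=10): L=41 R=210
Round 4 (k=2): L=210 R=130
Round 5 (k=49): L=130 R=59
Round 6 (k=35): L=59 R=154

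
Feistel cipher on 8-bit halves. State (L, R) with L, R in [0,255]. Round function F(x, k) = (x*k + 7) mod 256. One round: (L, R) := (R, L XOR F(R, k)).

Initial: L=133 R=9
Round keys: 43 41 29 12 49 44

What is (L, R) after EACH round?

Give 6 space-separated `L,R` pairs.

Round 1 (k=43): L=9 R=15
Round 2 (k=41): L=15 R=103
Round 3 (k=29): L=103 R=189
Round 4 (k=12): L=189 R=132
Round 5 (k=49): L=132 R=246
Round 6 (k=44): L=246 R=203

Answer: 9,15 15,103 103,189 189,132 132,246 246,203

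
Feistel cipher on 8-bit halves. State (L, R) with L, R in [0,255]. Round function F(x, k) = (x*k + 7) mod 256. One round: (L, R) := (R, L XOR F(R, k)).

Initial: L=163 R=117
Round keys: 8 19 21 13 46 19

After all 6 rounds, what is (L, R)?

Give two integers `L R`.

Answer: 194 183

Derivation:
Round 1 (k=8): L=117 R=12
Round 2 (k=19): L=12 R=158
Round 3 (k=21): L=158 R=241
Round 4 (k=13): L=241 R=218
Round 5 (k=46): L=218 R=194
Round 6 (k=19): L=194 R=183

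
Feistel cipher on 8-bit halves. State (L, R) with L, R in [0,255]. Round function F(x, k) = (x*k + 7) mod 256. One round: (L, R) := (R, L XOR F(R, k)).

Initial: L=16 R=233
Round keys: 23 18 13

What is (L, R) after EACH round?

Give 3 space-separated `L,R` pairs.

Round 1 (k=23): L=233 R=230
Round 2 (k=18): L=230 R=218
Round 3 (k=13): L=218 R=255

Answer: 233,230 230,218 218,255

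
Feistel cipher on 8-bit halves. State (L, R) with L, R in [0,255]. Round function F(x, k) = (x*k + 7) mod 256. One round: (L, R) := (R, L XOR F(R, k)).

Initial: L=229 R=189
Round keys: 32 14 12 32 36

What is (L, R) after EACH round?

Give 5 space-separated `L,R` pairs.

Round 1 (k=32): L=189 R=66
Round 2 (k=14): L=66 R=30
Round 3 (k=12): L=30 R=45
Round 4 (k=32): L=45 R=185
Round 5 (k=36): L=185 R=38

Answer: 189,66 66,30 30,45 45,185 185,38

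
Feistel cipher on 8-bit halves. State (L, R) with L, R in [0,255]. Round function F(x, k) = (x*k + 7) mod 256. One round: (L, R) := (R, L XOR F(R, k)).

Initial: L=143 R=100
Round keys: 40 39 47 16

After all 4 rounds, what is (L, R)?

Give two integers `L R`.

Answer: 180 60

Derivation:
Round 1 (k=40): L=100 R=40
Round 2 (k=39): L=40 R=123
Round 3 (k=47): L=123 R=180
Round 4 (k=16): L=180 R=60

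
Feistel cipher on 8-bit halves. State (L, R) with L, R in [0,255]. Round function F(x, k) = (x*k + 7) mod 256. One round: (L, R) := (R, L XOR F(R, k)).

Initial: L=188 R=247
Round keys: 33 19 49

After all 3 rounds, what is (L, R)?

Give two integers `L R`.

Round 1 (k=33): L=247 R=98
Round 2 (k=19): L=98 R=186
Round 3 (k=49): L=186 R=195

Answer: 186 195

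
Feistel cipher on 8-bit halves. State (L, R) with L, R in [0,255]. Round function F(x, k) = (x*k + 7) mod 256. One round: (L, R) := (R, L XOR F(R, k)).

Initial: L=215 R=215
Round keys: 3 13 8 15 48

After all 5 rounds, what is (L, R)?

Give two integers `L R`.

Answer: 2 179

Derivation:
Round 1 (k=3): L=215 R=91
Round 2 (k=13): L=91 R=113
Round 3 (k=8): L=113 R=212
Round 4 (k=15): L=212 R=2
Round 5 (k=48): L=2 R=179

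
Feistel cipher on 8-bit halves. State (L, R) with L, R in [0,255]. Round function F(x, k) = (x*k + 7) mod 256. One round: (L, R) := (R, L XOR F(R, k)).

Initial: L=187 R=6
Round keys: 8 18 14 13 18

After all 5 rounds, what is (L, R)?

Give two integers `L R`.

Round 1 (k=8): L=6 R=140
Round 2 (k=18): L=140 R=217
Round 3 (k=14): L=217 R=105
Round 4 (k=13): L=105 R=133
Round 5 (k=18): L=133 R=8

Answer: 133 8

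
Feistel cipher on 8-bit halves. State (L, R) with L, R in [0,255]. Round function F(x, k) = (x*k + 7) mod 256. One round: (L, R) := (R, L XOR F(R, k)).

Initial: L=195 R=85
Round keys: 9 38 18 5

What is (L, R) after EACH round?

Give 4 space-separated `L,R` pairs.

Round 1 (k=9): L=85 R=199
Round 2 (k=38): L=199 R=196
Round 3 (k=18): L=196 R=8
Round 4 (k=5): L=8 R=235

Answer: 85,199 199,196 196,8 8,235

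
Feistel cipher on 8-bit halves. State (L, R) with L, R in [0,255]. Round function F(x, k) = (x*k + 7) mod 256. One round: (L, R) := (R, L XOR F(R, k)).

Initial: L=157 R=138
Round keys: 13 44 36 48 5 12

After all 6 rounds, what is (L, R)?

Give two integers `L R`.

Round 1 (k=13): L=138 R=148
Round 2 (k=44): L=148 R=253
Round 3 (k=36): L=253 R=15
Round 4 (k=48): L=15 R=42
Round 5 (k=5): L=42 R=214
Round 6 (k=12): L=214 R=37

Answer: 214 37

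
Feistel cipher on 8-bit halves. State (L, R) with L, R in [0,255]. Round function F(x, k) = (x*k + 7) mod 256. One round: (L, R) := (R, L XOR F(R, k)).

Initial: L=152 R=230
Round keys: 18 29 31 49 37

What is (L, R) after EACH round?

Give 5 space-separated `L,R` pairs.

Round 1 (k=18): L=230 R=171
Round 2 (k=29): L=171 R=128
Round 3 (k=31): L=128 R=44
Round 4 (k=49): L=44 R=243
Round 5 (k=37): L=243 R=10

Answer: 230,171 171,128 128,44 44,243 243,10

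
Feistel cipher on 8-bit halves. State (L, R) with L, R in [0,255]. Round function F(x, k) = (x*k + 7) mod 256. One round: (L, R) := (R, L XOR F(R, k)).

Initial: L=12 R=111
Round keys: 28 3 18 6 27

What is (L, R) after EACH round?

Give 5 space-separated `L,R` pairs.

Answer: 111,39 39,19 19,122 122,240 240,45

Derivation:
Round 1 (k=28): L=111 R=39
Round 2 (k=3): L=39 R=19
Round 3 (k=18): L=19 R=122
Round 4 (k=6): L=122 R=240
Round 5 (k=27): L=240 R=45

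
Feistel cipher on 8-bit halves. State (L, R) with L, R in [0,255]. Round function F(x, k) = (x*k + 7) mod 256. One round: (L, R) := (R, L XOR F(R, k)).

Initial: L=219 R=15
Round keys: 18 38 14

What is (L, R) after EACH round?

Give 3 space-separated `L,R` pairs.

Round 1 (k=18): L=15 R=206
Round 2 (k=38): L=206 R=148
Round 3 (k=14): L=148 R=209

Answer: 15,206 206,148 148,209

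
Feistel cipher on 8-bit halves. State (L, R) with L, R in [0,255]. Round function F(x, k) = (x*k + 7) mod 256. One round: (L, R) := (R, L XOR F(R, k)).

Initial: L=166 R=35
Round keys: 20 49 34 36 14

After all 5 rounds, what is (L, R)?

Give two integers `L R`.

Answer: 120 23

Derivation:
Round 1 (k=20): L=35 R=101
Round 2 (k=49): L=101 R=127
Round 3 (k=34): L=127 R=128
Round 4 (k=36): L=128 R=120
Round 5 (k=14): L=120 R=23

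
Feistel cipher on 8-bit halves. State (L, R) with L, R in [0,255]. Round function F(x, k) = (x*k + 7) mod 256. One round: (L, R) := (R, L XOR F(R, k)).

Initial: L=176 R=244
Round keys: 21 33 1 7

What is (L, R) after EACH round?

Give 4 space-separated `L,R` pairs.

Answer: 244,187 187,214 214,102 102,7

Derivation:
Round 1 (k=21): L=244 R=187
Round 2 (k=33): L=187 R=214
Round 3 (k=1): L=214 R=102
Round 4 (k=7): L=102 R=7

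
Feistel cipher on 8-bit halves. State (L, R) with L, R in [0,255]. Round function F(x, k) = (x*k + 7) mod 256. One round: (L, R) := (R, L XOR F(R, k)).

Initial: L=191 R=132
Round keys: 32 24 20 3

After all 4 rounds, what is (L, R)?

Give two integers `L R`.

Round 1 (k=32): L=132 R=56
Round 2 (k=24): L=56 R=195
Round 3 (k=20): L=195 R=123
Round 4 (k=3): L=123 R=187

Answer: 123 187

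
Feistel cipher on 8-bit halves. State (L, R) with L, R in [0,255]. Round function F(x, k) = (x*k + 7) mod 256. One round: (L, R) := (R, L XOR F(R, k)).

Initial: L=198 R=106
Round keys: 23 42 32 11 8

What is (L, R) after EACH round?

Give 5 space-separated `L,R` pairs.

Answer: 106,75 75,63 63,172 172,84 84,11

Derivation:
Round 1 (k=23): L=106 R=75
Round 2 (k=42): L=75 R=63
Round 3 (k=32): L=63 R=172
Round 4 (k=11): L=172 R=84
Round 5 (k=8): L=84 R=11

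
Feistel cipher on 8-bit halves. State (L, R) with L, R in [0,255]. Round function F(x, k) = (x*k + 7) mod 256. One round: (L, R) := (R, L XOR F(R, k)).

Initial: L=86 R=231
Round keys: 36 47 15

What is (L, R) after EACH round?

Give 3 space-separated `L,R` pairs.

Round 1 (k=36): L=231 R=213
Round 2 (k=47): L=213 R=197
Round 3 (k=15): L=197 R=71

Answer: 231,213 213,197 197,71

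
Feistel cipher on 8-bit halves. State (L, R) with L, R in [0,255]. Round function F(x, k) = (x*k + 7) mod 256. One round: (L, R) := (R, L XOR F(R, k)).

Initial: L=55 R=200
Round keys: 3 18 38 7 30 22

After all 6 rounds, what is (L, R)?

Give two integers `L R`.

Answer: 60 54

Derivation:
Round 1 (k=3): L=200 R=104
Round 2 (k=18): L=104 R=159
Round 3 (k=38): L=159 R=201
Round 4 (k=7): L=201 R=25
Round 5 (k=30): L=25 R=60
Round 6 (k=22): L=60 R=54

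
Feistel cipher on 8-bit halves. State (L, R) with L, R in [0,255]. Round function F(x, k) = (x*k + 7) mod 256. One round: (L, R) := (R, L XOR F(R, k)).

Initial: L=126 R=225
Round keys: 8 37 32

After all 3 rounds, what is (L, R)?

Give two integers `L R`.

Answer: 189 214

Derivation:
Round 1 (k=8): L=225 R=113
Round 2 (k=37): L=113 R=189
Round 3 (k=32): L=189 R=214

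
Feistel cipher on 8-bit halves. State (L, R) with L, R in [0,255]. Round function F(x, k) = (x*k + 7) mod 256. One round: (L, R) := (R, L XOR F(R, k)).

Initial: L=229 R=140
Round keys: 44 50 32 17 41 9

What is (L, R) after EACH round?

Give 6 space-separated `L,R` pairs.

Answer: 140,242 242,199 199,21 21,171 171,127 127,213

Derivation:
Round 1 (k=44): L=140 R=242
Round 2 (k=50): L=242 R=199
Round 3 (k=32): L=199 R=21
Round 4 (k=17): L=21 R=171
Round 5 (k=41): L=171 R=127
Round 6 (k=9): L=127 R=213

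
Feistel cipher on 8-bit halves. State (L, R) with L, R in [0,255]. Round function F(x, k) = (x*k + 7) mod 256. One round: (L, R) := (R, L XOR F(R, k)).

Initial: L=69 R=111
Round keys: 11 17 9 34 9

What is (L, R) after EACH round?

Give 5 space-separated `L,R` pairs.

Round 1 (k=11): L=111 R=137
Round 2 (k=17): L=137 R=79
Round 3 (k=9): L=79 R=71
Round 4 (k=34): L=71 R=58
Round 5 (k=9): L=58 R=86

Answer: 111,137 137,79 79,71 71,58 58,86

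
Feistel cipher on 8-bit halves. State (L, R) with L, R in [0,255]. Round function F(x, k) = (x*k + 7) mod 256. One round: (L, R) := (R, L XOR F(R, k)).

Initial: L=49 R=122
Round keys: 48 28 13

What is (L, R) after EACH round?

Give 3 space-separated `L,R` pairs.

Answer: 122,214 214,21 21,206

Derivation:
Round 1 (k=48): L=122 R=214
Round 2 (k=28): L=214 R=21
Round 3 (k=13): L=21 R=206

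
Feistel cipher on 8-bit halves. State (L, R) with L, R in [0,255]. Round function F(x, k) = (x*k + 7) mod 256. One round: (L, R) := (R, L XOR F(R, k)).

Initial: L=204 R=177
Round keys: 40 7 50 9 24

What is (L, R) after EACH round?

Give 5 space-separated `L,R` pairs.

Answer: 177,99 99,13 13,242 242,132 132,149

Derivation:
Round 1 (k=40): L=177 R=99
Round 2 (k=7): L=99 R=13
Round 3 (k=50): L=13 R=242
Round 4 (k=9): L=242 R=132
Round 5 (k=24): L=132 R=149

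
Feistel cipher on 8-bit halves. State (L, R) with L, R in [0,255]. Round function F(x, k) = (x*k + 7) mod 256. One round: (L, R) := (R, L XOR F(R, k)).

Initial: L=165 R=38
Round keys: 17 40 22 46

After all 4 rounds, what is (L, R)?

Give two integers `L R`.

Round 1 (k=17): L=38 R=40
Round 2 (k=40): L=40 R=97
Round 3 (k=22): L=97 R=117
Round 4 (k=46): L=117 R=108

Answer: 117 108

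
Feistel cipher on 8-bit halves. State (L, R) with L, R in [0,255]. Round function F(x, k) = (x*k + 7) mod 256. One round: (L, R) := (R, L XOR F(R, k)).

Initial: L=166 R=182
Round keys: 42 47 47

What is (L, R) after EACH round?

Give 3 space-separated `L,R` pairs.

Round 1 (k=42): L=182 R=69
Round 2 (k=47): L=69 R=4
Round 3 (k=47): L=4 R=134

Answer: 182,69 69,4 4,134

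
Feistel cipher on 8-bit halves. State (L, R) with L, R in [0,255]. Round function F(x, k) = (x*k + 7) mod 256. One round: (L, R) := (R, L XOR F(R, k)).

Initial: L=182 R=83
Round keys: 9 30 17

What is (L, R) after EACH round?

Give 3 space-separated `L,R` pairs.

Answer: 83,68 68,172 172,55

Derivation:
Round 1 (k=9): L=83 R=68
Round 2 (k=30): L=68 R=172
Round 3 (k=17): L=172 R=55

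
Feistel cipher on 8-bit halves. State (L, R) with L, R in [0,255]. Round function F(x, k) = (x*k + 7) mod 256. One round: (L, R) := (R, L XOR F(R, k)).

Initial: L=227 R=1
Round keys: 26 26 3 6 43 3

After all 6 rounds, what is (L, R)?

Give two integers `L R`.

Answer: 247 135

Derivation:
Round 1 (k=26): L=1 R=194
Round 2 (k=26): L=194 R=186
Round 3 (k=3): L=186 R=247
Round 4 (k=6): L=247 R=107
Round 5 (k=43): L=107 R=247
Round 6 (k=3): L=247 R=135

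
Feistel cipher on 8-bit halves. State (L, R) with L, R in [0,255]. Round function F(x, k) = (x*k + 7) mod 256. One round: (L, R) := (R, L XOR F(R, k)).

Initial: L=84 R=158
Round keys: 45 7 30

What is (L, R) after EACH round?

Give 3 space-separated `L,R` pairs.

Answer: 158,153 153,168 168,46

Derivation:
Round 1 (k=45): L=158 R=153
Round 2 (k=7): L=153 R=168
Round 3 (k=30): L=168 R=46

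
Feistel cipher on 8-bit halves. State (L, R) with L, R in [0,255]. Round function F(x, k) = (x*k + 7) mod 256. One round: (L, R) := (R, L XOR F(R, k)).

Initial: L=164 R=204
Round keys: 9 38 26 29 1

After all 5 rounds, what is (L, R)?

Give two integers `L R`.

Round 1 (k=9): L=204 R=151
Round 2 (k=38): L=151 R=189
Round 3 (k=26): L=189 R=174
Round 4 (k=29): L=174 R=0
Round 5 (k=1): L=0 R=169

Answer: 0 169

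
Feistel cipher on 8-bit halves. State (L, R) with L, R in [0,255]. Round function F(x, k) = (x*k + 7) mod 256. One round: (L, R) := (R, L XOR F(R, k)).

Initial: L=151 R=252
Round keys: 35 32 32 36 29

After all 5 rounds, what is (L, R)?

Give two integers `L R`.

Answer: 232 196

Derivation:
Round 1 (k=35): L=252 R=236
Round 2 (k=32): L=236 R=123
Round 3 (k=32): L=123 R=139
Round 4 (k=36): L=139 R=232
Round 5 (k=29): L=232 R=196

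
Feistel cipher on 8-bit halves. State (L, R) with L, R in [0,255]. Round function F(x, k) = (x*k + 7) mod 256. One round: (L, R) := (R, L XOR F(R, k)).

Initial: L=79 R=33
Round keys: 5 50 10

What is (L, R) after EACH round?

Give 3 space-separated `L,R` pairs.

Round 1 (k=5): L=33 R=227
Round 2 (k=50): L=227 R=124
Round 3 (k=10): L=124 R=60

Answer: 33,227 227,124 124,60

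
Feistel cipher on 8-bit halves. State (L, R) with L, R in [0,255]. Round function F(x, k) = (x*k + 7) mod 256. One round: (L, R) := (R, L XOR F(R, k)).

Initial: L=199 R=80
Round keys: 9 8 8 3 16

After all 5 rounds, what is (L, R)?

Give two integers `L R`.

Answer: 195 152

Derivation:
Round 1 (k=9): L=80 R=16
Round 2 (k=8): L=16 R=215
Round 3 (k=8): L=215 R=175
Round 4 (k=3): L=175 R=195
Round 5 (k=16): L=195 R=152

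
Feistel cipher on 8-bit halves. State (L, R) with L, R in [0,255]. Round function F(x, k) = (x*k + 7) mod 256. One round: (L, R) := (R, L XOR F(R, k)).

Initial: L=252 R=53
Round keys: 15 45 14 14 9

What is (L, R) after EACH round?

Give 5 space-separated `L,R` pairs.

Round 1 (k=15): L=53 R=222
Round 2 (k=45): L=222 R=56
Round 3 (k=14): L=56 R=201
Round 4 (k=14): L=201 R=61
Round 5 (k=9): L=61 R=229

Answer: 53,222 222,56 56,201 201,61 61,229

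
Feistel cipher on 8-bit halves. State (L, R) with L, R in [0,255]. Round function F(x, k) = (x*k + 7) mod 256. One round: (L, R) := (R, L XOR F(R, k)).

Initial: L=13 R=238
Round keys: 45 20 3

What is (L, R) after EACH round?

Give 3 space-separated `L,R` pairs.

Answer: 238,208 208,169 169,210

Derivation:
Round 1 (k=45): L=238 R=208
Round 2 (k=20): L=208 R=169
Round 3 (k=3): L=169 R=210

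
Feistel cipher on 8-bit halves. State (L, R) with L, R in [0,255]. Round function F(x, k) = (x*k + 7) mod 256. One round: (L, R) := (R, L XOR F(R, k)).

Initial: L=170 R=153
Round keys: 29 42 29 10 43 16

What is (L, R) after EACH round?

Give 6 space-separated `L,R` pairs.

Round 1 (k=29): L=153 R=246
Round 2 (k=42): L=246 R=250
Round 3 (k=29): L=250 R=175
Round 4 (k=10): L=175 R=39
Round 5 (k=43): L=39 R=59
Round 6 (k=16): L=59 R=144

Answer: 153,246 246,250 250,175 175,39 39,59 59,144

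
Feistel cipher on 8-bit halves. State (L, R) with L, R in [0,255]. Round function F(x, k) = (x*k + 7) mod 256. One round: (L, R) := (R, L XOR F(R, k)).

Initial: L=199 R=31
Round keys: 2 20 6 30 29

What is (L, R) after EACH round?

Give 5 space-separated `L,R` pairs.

Answer: 31,130 130,48 48,165 165,109 109,197

Derivation:
Round 1 (k=2): L=31 R=130
Round 2 (k=20): L=130 R=48
Round 3 (k=6): L=48 R=165
Round 4 (k=30): L=165 R=109
Round 5 (k=29): L=109 R=197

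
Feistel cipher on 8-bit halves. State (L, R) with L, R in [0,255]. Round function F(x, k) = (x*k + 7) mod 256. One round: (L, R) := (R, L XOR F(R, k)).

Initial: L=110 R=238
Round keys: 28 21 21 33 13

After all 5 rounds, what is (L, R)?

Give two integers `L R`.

Round 1 (k=28): L=238 R=97
Round 2 (k=21): L=97 R=18
Round 3 (k=21): L=18 R=224
Round 4 (k=33): L=224 R=245
Round 5 (k=13): L=245 R=152

Answer: 245 152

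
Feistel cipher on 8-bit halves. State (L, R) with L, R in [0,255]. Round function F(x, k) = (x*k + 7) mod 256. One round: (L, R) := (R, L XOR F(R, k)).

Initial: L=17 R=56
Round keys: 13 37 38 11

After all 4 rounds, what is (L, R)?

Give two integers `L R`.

Answer: 171 149

Derivation:
Round 1 (k=13): L=56 R=206
Round 2 (k=37): L=206 R=245
Round 3 (k=38): L=245 R=171
Round 4 (k=11): L=171 R=149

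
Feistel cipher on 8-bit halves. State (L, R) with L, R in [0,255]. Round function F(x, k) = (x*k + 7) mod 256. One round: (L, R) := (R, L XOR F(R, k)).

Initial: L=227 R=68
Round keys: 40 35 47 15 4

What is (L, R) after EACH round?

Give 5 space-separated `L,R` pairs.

Round 1 (k=40): L=68 R=68
Round 2 (k=35): L=68 R=23
Round 3 (k=47): L=23 R=4
Round 4 (k=15): L=4 R=84
Round 5 (k=4): L=84 R=83

Answer: 68,68 68,23 23,4 4,84 84,83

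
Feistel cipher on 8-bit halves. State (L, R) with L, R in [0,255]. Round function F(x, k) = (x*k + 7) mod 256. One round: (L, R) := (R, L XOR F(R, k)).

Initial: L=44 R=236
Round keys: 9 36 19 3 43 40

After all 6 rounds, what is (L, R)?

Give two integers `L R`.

Answer: 191 200

Derivation:
Round 1 (k=9): L=236 R=127
Round 2 (k=36): L=127 R=15
Round 3 (k=19): L=15 R=91
Round 4 (k=3): L=91 R=23
Round 5 (k=43): L=23 R=191
Round 6 (k=40): L=191 R=200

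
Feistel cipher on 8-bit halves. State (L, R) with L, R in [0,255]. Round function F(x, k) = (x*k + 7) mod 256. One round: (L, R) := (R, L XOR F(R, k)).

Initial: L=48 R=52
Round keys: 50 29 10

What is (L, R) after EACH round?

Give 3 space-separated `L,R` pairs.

Answer: 52,31 31,190 190,108

Derivation:
Round 1 (k=50): L=52 R=31
Round 2 (k=29): L=31 R=190
Round 3 (k=10): L=190 R=108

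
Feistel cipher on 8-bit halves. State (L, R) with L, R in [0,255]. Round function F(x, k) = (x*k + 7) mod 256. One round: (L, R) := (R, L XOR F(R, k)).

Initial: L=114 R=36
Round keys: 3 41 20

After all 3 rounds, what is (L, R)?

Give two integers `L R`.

Round 1 (k=3): L=36 R=1
Round 2 (k=41): L=1 R=20
Round 3 (k=20): L=20 R=150

Answer: 20 150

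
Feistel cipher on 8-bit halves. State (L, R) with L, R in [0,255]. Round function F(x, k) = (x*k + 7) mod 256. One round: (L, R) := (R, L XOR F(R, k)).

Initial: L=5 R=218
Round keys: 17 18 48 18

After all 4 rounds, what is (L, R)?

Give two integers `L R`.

Round 1 (k=17): L=218 R=132
Round 2 (k=18): L=132 R=149
Round 3 (k=48): L=149 R=115
Round 4 (k=18): L=115 R=136

Answer: 115 136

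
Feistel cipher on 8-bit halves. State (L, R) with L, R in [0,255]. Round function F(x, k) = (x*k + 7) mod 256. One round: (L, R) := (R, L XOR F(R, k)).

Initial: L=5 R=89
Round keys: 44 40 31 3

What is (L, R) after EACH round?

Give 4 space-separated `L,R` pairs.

Round 1 (k=44): L=89 R=86
Round 2 (k=40): L=86 R=46
Round 3 (k=31): L=46 R=207
Round 4 (k=3): L=207 R=90

Answer: 89,86 86,46 46,207 207,90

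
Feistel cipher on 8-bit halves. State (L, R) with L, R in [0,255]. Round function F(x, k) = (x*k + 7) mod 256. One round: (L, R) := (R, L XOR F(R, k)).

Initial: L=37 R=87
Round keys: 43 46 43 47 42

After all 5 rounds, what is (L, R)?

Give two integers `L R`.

Answer: 41 61

Derivation:
Round 1 (k=43): L=87 R=129
Round 2 (k=46): L=129 R=98
Round 3 (k=43): L=98 R=252
Round 4 (k=47): L=252 R=41
Round 5 (k=42): L=41 R=61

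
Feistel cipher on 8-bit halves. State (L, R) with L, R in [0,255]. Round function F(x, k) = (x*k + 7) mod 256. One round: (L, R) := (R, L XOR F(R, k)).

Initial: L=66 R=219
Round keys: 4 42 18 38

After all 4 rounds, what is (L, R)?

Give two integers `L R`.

Round 1 (k=4): L=219 R=49
Round 2 (k=42): L=49 R=202
Round 3 (k=18): L=202 R=10
Round 4 (k=38): L=10 R=73

Answer: 10 73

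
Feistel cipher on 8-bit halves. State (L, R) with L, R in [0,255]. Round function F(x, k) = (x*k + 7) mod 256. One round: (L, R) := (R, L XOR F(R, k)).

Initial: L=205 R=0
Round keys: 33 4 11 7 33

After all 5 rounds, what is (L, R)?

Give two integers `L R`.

Answer: 94 227

Derivation:
Round 1 (k=33): L=0 R=202
Round 2 (k=4): L=202 R=47
Round 3 (k=11): L=47 R=198
Round 4 (k=7): L=198 R=94
Round 5 (k=33): L=94 R=227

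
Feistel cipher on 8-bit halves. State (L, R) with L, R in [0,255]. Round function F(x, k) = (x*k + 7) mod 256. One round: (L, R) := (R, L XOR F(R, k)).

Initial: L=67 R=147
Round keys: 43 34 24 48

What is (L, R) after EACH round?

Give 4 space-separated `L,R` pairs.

Round 1 (k=43): L=147 R=251
Round 2 (k=34): L=251 R=206
Round 3 (k=24): L=206 R=172
Round 4 (k=48): L=172 R=137

Answer: 147,251 251,206 206,172 172,137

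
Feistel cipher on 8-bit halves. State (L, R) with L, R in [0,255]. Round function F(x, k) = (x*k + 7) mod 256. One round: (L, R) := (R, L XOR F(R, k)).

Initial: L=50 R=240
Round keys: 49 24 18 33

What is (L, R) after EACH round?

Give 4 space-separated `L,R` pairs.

Round 1 (k=49): L=240 R=197
Round 2 (k=24): L=197 R=143
Round 3 (k=18): L=143 R=208
Round 4 (k=33): L=208 R=88

Answer: 240,197 197,143 143,208 208,88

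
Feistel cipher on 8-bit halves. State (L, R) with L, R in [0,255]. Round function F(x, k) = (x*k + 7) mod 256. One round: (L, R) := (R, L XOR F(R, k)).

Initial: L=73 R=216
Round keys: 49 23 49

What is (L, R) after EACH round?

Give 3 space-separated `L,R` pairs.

Round 1 (k=49): L=216 R=22
Round 2 (k=23): L=22 R=217
Round 3 (k=49): L=217 R=134

Answer: 216,22 22,217 217,134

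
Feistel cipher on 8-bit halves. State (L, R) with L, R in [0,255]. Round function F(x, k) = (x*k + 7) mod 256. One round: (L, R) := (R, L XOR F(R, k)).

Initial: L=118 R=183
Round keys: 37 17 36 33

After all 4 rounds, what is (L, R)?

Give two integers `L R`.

Answer: 27 230

Derivation:
Round 1 (k=37): L=183 R=12
Round 2 (k=17): L=12 R=100
Round 3 (k=36): L=100 R=27
Round 4 (k=33): L=27 R=230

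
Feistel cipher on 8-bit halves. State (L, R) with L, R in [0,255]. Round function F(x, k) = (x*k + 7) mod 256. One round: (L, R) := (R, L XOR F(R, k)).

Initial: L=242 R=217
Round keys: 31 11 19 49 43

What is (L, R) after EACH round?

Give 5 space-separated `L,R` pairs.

Round 1 (k=31): L=217 R=188
Round 2 (k=11): L=188 R=194
Round 3 (k=19): L=194 R=209
Round 4 (k=49): L=209 R=202
Round 5 (k=43): L=202 R=36

Answer: 217,188 188,194 194,209 209,202 202,36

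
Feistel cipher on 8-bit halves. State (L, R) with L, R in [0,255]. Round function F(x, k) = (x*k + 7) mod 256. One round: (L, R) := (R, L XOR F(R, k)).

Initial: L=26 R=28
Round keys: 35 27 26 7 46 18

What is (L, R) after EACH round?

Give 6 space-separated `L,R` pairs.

Answer: 28,193 193,126 126,18 18,251 251,51 51,102

Derivation:
Round 1 (k=35): L=28 R=193
Round 2 (k=27): L=193 R=126
Round 3 (k=26): L=126 R=18
Round 4 (k=7): L=18 R=251
Round 5 (k=46): L=251 R=51
Round 6 (k=18): L=51 R=102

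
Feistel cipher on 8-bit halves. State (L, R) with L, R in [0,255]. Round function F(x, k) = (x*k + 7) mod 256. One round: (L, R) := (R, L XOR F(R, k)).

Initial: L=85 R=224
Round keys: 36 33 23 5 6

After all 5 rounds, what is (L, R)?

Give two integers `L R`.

Answer: 114 7

Derivation:
Round 1 (k=36): L=224 R=210
Round 2 (k=33): L=210 R=249
Round 3 (k=23): L=249 R=180
Round 4 (k=5): L=180 R=114
Round 5 (k=6): L=114 R=7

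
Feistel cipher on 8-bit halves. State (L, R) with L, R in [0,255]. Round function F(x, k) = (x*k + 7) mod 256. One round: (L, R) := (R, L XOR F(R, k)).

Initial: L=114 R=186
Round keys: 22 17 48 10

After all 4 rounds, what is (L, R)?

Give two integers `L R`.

Answer: 22 209

Derivation:
Round 1 (k=22): L=186 R=113
Round 2 (k=17): L=113 R=50
Round 3 (k=48): L=50 R=22
Round 4 (k=10): L=22 R=209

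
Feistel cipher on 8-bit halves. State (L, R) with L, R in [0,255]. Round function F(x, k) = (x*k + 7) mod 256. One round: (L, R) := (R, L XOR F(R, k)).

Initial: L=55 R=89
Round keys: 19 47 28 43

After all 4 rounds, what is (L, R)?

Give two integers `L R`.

Round 1 (k=19): L=89 R=149
Round 2 (k=47): L=149 R=59
Round 3 (k=28): L=59 R=238
Round 4 (k=43): L=238 R=58

Answer: 238 58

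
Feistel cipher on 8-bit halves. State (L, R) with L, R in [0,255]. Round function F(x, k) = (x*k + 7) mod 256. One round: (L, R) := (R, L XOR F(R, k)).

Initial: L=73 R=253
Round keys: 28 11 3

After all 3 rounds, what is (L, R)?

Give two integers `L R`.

Answer: 56 85

Derivation:
Round 1 (k=28): L=253 R=250
Round 2 (k=11): L=250 R=56
Round 3 (k=3): L=56 R=85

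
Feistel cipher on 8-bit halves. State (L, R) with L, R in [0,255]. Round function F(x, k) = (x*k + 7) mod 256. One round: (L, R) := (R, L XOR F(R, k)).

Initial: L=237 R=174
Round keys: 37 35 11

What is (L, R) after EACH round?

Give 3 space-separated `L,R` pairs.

Round 1 (k=37): L=174 R=192
Round 2 (k=35): L=192 R=233
Round 3 (k=11): L=233 R=202

Answer: 174,192 192,233 233,202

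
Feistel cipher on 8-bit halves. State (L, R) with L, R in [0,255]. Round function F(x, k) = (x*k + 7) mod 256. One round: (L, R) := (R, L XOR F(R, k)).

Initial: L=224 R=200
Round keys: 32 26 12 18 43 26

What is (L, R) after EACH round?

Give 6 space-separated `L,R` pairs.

Answer: 200,231 231,181 181,100 100,186 186,33 33,219

Derivation:
Round 1 (k=32): L=200 R=231
Round 2 (k=26): L=231 R=181
Round 3 (k=12): L=181 R=100
Round 4 (k=18): L=100 R=186
Round 5 (k=43): L=186 R=33
Round 6 (k=26): L=33 R=219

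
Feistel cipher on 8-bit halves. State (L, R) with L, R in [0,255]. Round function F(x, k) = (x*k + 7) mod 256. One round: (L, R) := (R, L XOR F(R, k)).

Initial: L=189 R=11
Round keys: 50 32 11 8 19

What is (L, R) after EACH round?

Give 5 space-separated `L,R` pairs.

Round 1 (k=50): L=11 R=144
Round 2 (k=32): L=144 R=12
Round 3 (k=11): L=12 R=27
Round 4 (k=8): L=27 R=211
Round 5 (k=19): L=211 R=171

Answer: 11,144 144,12 12,27 27,211 211,171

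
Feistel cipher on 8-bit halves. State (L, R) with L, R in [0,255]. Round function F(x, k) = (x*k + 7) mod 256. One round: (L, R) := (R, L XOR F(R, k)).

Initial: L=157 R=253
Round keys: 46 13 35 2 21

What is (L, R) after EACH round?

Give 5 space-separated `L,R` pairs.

Answer: 253,224 224,154 154,245 245,107 107,59

Derivation:
Round 1 (k=46): L=253 R=224
Round 2 (k=13): L=224 R=154
Round 3 (k=35): L=154 R=245
Round 4 (k=2): L=245 R=107
Round 5 (k=21): L=107 R=59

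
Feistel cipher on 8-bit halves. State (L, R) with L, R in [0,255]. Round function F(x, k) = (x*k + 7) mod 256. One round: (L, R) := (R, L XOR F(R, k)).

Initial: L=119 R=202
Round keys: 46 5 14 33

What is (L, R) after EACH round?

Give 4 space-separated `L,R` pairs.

Answer: 202,36 36,113 113,17 17,73

Derivation:
Round 1 (k=46): L=202 R=36
Round 2 (k=5): L=36 R=113
Round 3 (k=14): L=113 R=17
Round 4 (k=33): L=17 R=73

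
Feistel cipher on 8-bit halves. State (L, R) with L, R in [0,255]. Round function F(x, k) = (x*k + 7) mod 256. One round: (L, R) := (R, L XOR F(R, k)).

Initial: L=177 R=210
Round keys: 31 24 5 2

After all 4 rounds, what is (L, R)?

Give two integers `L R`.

Answer: 84 26

Derivation:
Round 1 (k=31): L=210 R=196
Round 2 (k=24): L=196 R=181
Round 3 (k=5): L=181 R=84
Round 4 (k=2): L=84 R=26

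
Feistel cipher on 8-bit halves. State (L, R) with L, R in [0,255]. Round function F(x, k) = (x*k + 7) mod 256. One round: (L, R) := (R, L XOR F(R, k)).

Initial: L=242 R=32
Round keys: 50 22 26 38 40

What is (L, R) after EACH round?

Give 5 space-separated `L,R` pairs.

Answer: 32,181 181,181 181,220 220,26 26,203

Derivation:
Round 1 (k=50): L=32 R=181
Round 2 (k=22): L=181 R=181
Round 3 (k=26): L=181 R=220
Round 4 (k=38): L=220 R=26
Round 5 (k=40): L=26 R=203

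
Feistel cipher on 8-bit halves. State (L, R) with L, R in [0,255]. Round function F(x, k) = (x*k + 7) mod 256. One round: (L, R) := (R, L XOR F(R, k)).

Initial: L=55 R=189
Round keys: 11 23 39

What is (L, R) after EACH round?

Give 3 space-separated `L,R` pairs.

Round 1 (k=11): L=189 R=17
Round 2 (k=23): L=17 R=51
Round 3 (k=39): L=51 R=221

Answer: 189,17 17,51 51,221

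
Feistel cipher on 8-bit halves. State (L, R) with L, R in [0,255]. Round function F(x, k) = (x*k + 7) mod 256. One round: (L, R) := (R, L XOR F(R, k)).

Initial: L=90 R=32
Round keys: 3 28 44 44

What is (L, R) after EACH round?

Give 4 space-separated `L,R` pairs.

Answer: 32,61 61,147 147,118 118,220

Derivation:
Round 1 (k=3): L=32 R=61
Round 2 (k=28): L=61 R=147
Round 3 (k=44): L=147 R=118
Round 4 (k=44): L=118 R=220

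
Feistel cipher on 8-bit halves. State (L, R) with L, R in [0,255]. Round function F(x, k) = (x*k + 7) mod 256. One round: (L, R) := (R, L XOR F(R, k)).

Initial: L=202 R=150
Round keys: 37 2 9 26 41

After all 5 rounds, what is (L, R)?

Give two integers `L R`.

Answer: 74 172

Derivation:
Round 1 (k=37): L=150 R=127
Round 2 (k=2): L=127 R=147
Round 3 (k=9): L=147 R=77
Round 4 (k=26): L=77 R=74
Round 5 (k=41): L=74 R=172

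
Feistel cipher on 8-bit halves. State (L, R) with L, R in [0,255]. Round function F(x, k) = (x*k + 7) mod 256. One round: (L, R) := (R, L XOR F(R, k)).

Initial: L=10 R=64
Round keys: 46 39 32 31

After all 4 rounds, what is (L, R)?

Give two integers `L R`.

Answer: 202 191

Derivation:
Round 1 (k=46): L=64 R=141
Round 2 (k=39): L=141 R=194
Round 3 (k=32): L=194 R=202
Round 4 (k=31): L=202 R=191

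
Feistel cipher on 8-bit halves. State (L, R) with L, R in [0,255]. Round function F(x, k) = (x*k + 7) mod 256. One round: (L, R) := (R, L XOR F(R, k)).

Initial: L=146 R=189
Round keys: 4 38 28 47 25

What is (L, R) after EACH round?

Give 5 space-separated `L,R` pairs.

Round 1 (k=4): L=189 R=105
Round 2 (k=38): L=105 R=32
Round 3 (k=28): L=32 R=238
Round 4 (k=47): L=238 R=153
Round 5 (k=25): L=153 R=22

Answer: 189,105 105,32 32,238 238,153 153,22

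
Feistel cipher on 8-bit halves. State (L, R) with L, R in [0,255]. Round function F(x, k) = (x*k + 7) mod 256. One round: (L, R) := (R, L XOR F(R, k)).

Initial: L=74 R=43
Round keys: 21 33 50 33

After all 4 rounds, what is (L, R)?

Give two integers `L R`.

Round 1 (k=21): L=43 R=196
Round 2 (k=33): L=196 R=96
Round 3 (k=50): L=96 R=3
Round 4 (k=33): L=3 R=10

Answer: 3 10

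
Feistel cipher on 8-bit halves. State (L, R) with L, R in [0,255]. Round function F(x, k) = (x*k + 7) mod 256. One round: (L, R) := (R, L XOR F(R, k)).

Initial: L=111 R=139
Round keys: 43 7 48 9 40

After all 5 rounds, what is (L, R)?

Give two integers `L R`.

Answer: 36 191

Derivation:
Round 1 (k=43): L=139 R=15
Round 2 (k=7): L=15 R=251
Round 3 (k=48): L=251 R=24
Round 4 (k=9): L=24 R=36
Round 5 (k=40): L=36 R=191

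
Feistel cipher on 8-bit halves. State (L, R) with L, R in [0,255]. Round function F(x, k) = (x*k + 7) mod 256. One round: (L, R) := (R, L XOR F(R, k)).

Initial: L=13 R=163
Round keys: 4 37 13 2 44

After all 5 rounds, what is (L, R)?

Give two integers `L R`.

Answer: 147 184

Derivation:
Round 1 (k=4): L=163 R=158
Round 2 (k=37): L=158 R=126
Round 3 (k=13): L=126 R=243
Round 4 (k=2): L=243 R=147
Round 5 (k=44): L=147 R=184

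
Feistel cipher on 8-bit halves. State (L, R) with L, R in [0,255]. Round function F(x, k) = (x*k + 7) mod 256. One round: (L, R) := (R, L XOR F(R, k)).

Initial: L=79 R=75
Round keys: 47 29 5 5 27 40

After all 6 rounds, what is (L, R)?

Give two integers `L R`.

Answer: 59 236

Derivation:
Round 1 (k=47): L=75 R=131
Round 2 (k=29): L=131 R=149
Round 3 (k=5): L=149 R=115
Round 4 (k=5): L=115 R=211
Round 5 (k=27): L=211 R=59
Round 6 (k=40): L=59 R=236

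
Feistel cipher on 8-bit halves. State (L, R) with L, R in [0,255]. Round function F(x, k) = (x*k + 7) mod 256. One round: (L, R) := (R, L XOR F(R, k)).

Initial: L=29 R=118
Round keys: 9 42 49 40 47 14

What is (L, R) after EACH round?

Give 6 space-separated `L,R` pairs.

Round 1 (k=9): L=118 R=48
Round 2 (k=42): L=48 R=145
Round 3 (k=49): L=145 R=248
Round 4 (k=40): L=248 R=86
Round 5 (k=47): L=86 R=41
Round 6 (k=14): L=41 R=19

Answer: 118,48 48,145 145,248 248,86 86,41 41,19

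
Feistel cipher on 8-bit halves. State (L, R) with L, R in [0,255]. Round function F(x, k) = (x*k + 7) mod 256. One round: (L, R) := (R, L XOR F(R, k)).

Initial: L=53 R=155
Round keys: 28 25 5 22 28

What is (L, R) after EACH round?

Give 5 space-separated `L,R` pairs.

Answer: 155,206 206,190 190,115 115,87 87,248

Derivation:
Round 1 (k=28): L=155 R=206
Round 2 (k=25): L=206 R=190
Round 3 (k=5): L=190 R=115
Round 4 (k=22): L=115 R=87
Round 5 (k=28): L=87 R=248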